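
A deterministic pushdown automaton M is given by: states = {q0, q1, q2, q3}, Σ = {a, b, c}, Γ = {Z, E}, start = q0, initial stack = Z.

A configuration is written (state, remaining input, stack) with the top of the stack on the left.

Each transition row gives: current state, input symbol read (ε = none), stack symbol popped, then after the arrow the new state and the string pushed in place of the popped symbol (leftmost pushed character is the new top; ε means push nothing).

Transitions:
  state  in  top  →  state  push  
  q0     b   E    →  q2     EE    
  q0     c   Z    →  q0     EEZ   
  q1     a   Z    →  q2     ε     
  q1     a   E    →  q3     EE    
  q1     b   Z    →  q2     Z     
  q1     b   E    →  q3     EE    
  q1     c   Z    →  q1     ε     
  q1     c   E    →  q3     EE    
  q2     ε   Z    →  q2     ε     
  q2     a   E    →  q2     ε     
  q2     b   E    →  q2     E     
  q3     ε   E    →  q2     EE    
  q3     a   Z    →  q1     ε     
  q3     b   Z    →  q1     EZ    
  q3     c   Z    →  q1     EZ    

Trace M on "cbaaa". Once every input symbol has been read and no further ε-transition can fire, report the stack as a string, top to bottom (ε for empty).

(q0, cbaaa, Z) ⊢ (q0, baaa, EEZ) ⊢ (q2, aaa, EEEZ) ⊢ (q2, aa, EEZ) ⊢ (q2, a, EZ) ⊢ (q2, ε, Z) ⊢ (q2, ε, ε)
All input consumed in state q2 with stack ε.

ε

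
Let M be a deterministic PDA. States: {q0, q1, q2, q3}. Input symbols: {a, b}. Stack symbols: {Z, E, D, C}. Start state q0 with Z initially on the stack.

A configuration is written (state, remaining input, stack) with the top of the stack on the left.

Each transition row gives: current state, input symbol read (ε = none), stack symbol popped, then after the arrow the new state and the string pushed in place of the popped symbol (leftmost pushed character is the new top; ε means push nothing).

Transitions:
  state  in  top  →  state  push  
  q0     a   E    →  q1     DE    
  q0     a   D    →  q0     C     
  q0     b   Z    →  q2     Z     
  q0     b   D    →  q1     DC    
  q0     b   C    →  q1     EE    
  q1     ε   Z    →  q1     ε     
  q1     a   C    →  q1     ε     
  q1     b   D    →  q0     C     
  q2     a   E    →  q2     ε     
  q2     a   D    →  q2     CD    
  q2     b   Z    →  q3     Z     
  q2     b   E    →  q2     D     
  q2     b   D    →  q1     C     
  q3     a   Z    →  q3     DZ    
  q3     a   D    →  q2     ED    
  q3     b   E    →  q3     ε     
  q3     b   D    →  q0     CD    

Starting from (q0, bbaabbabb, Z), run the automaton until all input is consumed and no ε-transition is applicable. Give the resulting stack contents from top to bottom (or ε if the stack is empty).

(q0, bbaabbabb, Z) ⊢ (q2, baabbabb, Z) ⊢ (q3, aabbabb, Z) ⊢ (q3, abbabb, DZ) ⊢ (q2, bbabb, EDZ) ⊢ (q2, babb, DDZ) ⊢ (q1, abb, CDZ) ⊢ (q1, bb, DZ) ⊢ (q0, b, CZ) ⊢ (q1, ε, EEZ)
All input consumed in state q1 with stack EEZ.

EEZ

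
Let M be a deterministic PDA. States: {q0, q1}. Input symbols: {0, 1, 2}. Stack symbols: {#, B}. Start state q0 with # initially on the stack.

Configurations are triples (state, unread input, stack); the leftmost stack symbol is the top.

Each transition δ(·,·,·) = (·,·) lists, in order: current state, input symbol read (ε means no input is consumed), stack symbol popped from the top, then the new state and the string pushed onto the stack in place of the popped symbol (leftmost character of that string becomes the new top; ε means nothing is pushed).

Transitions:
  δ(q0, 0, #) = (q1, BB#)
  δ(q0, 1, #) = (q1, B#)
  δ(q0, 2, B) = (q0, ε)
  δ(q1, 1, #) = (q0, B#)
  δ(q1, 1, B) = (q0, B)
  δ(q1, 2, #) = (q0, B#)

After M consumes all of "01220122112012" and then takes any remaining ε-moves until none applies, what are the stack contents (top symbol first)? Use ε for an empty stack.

B#

(q0, 01220122112012, #)
  read 0, top #: go to q1, push BB# → (q1, 1220122112012, BB#)
  read 1, top B: go to q0, push B → (q0, 220122112012, BB#)
  read 2, top B: go to q0, push ε → (q0, 20122112012, B#)
  read 2, top B: go to q0, push ε → (q0, 0122112012, #)
  read 0, top #: go to q1, push BB# → (q1, 122112012, BB#)
  read 1, top B: go to q0, push B → (q0, 22112012, BB#)
  read 2, top B: go to q0, push ε → (q0, 2112012, B#)
  read 2, top B: go to q0, push ε → (q0, 112012, #)
  read 1, top #: go to q1, push B# → (q1, 12012, B#)
  read 1, top B: go to q0, push B → (q0, 2012, B#)
  read 2, top B: go to q0, push ε → (q0, 012, #)
  read 0, top #: go to q1, push BB# → (q1, 12, BB#)
  read 1, top B: go to q0, push B → (q0, 2, BB#)
  read 2, top B: go to q0, push ε → (q0, ε, B#)
All input consumed in state q0 with stack B#.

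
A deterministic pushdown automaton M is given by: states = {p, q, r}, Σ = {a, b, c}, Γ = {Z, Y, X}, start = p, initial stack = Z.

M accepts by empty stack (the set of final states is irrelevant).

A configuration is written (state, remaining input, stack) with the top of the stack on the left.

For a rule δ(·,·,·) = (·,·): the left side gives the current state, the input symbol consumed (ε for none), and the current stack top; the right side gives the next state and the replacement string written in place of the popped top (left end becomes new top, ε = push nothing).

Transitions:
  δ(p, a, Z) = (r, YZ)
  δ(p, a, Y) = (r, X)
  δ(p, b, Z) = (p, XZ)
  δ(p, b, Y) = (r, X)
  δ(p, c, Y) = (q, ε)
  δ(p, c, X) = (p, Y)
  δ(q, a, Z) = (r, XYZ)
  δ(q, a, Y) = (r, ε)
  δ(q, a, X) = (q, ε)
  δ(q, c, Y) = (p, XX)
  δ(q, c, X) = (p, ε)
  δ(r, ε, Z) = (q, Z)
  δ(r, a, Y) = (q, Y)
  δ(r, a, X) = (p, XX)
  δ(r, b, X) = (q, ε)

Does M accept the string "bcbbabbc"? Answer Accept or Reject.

Reject

(p, bcbbabbc, Z) ⊢ (p, cbbabbc, XZ) ⊢ (p, bbabbc, YZ) ⊢ (r, babbc, XZ) ⊢ (q, abbc, Z) ⊢ (r, bbc, XYZ) ⊢ (q, bc, YZ)
No transition applies at (q, bc, YZ); input not fully consumed.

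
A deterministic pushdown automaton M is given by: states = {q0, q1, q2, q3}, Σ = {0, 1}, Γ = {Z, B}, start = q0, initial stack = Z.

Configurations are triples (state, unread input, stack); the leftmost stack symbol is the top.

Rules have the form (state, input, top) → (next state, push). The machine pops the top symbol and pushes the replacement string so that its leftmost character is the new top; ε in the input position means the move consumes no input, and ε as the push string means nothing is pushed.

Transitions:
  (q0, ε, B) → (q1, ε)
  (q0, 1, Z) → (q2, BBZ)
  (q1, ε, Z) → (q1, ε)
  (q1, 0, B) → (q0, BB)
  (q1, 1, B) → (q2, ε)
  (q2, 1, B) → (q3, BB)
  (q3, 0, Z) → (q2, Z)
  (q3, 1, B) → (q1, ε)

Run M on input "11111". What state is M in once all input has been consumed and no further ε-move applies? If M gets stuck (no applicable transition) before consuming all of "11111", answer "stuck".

q3

(q0, 11111, Z) ⊢ (q2, 1111, BBZ) ⊢ (q3, 111, BBBZ) ⊢ (q1, 11, BBZ) ⊢ (q2, 1, BZ) ⊢ (q3, ε, BBZ)
All input consumed; M is in state q3.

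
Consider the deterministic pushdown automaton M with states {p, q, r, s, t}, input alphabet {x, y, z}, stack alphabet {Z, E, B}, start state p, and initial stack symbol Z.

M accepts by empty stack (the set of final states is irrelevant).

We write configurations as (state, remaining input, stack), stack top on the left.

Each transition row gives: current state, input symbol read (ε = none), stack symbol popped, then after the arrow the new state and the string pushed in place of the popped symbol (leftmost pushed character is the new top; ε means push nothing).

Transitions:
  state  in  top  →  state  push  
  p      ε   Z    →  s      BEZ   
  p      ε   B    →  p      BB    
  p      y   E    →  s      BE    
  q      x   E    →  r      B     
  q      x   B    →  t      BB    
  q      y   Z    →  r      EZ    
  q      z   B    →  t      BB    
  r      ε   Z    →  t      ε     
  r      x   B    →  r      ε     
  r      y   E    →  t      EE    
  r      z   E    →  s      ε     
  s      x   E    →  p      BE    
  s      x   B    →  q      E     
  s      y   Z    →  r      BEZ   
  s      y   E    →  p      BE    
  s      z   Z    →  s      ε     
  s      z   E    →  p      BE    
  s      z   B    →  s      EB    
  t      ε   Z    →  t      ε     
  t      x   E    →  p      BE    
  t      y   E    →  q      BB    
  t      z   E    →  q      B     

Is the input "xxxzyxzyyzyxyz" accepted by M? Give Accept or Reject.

(p, xxxzyxzyyzyxyz, Z)
  ε-move, top Z: go to s, push BEZ → (s, xxxzyxzyyzyxyz, BEZ)
  read x, top B: go to q, push E → (q, xxzyxzyyzyxyz, EEZ)
  read x, top E: go to r, push B → (r, xzyxzyyzyxyz, BEZ)
  read x, top B: go to r, push ε → (r, zyxzyyzyxyz, EZ)
  read z, top E: go to s, push ε → (s, yxzyyzyxyz, Z)
  read y, top Z: go to r, push BEZ → (r, xzyyzyxyz, BEZ)
  read x, top B: go to r, push ε → (r, zyyzyxyz, EZ)
  read z, top E: go to s, push ε → (s, yyzyxyz, Z)
  read y, top Z: go to r, push BEZ → (r, yzyxyz, BEZ)
No transition applies at (r, yzyxyz, BEZ); input not fully consumed.

Reject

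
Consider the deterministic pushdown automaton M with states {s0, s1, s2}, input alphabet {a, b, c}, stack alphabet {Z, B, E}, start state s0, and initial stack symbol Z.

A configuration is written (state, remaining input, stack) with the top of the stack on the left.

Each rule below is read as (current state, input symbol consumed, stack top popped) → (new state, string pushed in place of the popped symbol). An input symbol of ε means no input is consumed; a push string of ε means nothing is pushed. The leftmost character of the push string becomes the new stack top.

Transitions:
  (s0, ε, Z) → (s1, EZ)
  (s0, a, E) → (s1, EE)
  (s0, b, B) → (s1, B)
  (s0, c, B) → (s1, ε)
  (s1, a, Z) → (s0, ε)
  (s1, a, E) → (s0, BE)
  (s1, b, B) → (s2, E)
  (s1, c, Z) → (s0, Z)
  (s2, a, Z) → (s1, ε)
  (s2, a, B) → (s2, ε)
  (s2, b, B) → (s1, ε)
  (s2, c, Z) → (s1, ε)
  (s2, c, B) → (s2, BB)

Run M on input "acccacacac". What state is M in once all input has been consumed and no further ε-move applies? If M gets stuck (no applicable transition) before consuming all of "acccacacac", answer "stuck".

(s0, acccacacac, Z) ⊢ (s1, acccacacac, EZ) ⊢ (s0, cccacacac, BEZ) ⊢ (s1, ccacacac, EZ)
No transition for (s1, c, top E); M blocks with input ccacacac remaining.

stuck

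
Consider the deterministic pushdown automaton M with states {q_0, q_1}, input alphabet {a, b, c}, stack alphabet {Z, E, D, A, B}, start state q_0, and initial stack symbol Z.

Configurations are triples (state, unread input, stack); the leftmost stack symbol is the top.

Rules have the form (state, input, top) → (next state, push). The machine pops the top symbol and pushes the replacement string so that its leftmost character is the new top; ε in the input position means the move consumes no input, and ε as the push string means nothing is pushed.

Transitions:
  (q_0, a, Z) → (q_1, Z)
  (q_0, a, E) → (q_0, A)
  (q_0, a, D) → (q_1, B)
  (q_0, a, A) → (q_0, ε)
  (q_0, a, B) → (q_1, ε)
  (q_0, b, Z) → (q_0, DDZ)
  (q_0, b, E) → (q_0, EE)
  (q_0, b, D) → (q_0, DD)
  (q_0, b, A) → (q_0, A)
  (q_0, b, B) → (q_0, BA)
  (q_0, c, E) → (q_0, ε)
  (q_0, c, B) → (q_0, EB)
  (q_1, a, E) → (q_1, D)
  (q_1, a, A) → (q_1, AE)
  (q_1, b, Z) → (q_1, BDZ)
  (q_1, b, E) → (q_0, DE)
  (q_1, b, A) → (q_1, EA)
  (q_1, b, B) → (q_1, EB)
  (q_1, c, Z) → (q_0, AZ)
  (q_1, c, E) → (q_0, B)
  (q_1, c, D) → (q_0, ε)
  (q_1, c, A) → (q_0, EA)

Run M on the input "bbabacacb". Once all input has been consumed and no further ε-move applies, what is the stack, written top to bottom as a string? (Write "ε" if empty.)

(q_0, bbabacacb, Z)
  read b, top Z: go to q_0, push DDZ → (q_0, babacacb, DDZ)
  read b, top D: go to q_0, push DD → (q_0, abacacb, DDDZ)
  read a, top D: go to q_1, push B → (q_1, bacacb, BDDZ)
  read b, top B: go to q_1, push EB → (q_1, acacb, EBDDZ)
  read a, top E: go to q_1, push D → (q_1, cacb, DBDDZ)
  read c, top D: go to q_0, push ε → (q_0, acb, BDDZ)
  read a, top B: go to q_1, push ε → (q_1, cb, DDZ)
  read c, top D: go to q_0, push ε → (q_0, b, DZ)
  read b, top D: go to q_0, push DD → (q_0, ε, DDZ)
All input consumed in state q_0 with stack DDZ.

DDZ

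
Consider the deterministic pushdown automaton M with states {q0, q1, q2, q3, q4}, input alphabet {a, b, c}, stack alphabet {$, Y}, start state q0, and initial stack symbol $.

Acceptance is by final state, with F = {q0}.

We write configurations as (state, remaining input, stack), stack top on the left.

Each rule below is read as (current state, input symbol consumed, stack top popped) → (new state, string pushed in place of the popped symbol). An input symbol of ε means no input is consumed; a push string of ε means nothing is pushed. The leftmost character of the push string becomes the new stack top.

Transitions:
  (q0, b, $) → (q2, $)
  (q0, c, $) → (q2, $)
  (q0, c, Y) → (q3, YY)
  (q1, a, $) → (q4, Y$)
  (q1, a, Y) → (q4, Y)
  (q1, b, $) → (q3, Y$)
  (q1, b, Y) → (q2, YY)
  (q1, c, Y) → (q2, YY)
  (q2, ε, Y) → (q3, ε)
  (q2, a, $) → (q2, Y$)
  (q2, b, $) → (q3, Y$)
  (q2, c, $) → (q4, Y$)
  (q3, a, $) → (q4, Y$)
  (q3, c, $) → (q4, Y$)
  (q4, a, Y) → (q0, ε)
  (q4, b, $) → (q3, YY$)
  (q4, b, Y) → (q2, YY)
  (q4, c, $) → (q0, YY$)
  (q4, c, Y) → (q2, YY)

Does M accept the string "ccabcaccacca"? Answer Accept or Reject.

(q0, ccabcaccacca, $) ⊢ (q2, cabcaccacca, $) ⊢ (q4, abcaccacca, Y$) ⊢ (q0, bcaccacca, $) ⊢ (q2, caccacca, $) ⊢ (q4, accacca, Y$) ⊢ (q0, ccacca, $) ⊢ (q2, cacca, $) ⊢ (q4, acca, Y$) ⊢ (q0, cca, $) ⊢ (q2, ca, $) ⊢ (q4, a, Y$) ⊢ (q0, ε, $)
All input consumed; state q0 ∈ F.

Accept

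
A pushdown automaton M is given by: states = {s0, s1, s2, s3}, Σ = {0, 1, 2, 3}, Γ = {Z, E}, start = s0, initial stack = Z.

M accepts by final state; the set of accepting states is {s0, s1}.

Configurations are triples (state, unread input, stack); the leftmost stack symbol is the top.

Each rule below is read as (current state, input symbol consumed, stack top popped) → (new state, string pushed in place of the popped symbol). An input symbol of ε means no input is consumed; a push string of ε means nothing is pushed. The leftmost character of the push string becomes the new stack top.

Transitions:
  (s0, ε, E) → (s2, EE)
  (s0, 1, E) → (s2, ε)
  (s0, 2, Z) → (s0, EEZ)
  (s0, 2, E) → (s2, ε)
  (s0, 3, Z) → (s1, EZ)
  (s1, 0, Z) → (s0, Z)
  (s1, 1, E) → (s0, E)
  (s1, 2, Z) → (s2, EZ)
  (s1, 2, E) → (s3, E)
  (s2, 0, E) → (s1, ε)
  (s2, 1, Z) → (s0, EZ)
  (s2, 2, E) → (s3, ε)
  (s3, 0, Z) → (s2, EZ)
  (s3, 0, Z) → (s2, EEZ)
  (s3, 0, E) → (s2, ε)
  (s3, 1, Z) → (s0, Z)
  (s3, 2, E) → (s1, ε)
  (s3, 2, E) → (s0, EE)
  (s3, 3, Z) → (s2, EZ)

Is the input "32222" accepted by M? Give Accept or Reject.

One accepting computation: (s0, 32222, Z) ⊢ (s1, 2222, EZ) ⊢ (s3, 222, EZ) ⊢ (s0, 22, EEZ) ⊢ (s2, 22, EEEZ) ⊢ (s3, 2, EEZ) ⊢ (s1, ε, EZ)
All input consumed and state s1 ∈ F.

Accept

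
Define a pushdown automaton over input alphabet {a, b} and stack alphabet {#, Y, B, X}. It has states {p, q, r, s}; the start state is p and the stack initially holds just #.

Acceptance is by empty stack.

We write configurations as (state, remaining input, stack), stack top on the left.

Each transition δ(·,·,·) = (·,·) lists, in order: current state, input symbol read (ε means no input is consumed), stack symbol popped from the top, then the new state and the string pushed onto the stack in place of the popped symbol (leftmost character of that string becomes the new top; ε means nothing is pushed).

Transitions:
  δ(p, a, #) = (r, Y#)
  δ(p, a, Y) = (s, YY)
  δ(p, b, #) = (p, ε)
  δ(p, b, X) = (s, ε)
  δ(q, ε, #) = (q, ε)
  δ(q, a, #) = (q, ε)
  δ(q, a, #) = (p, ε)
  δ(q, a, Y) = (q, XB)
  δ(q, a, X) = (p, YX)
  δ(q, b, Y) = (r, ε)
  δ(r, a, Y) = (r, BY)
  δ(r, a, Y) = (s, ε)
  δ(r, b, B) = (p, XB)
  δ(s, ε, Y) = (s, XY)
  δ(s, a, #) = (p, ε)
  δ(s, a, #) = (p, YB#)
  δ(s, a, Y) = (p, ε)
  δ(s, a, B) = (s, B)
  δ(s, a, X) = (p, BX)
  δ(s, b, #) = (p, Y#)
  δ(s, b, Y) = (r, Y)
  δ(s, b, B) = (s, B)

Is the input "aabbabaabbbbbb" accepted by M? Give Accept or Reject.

No computation consumes all input and empties the stack.

Reject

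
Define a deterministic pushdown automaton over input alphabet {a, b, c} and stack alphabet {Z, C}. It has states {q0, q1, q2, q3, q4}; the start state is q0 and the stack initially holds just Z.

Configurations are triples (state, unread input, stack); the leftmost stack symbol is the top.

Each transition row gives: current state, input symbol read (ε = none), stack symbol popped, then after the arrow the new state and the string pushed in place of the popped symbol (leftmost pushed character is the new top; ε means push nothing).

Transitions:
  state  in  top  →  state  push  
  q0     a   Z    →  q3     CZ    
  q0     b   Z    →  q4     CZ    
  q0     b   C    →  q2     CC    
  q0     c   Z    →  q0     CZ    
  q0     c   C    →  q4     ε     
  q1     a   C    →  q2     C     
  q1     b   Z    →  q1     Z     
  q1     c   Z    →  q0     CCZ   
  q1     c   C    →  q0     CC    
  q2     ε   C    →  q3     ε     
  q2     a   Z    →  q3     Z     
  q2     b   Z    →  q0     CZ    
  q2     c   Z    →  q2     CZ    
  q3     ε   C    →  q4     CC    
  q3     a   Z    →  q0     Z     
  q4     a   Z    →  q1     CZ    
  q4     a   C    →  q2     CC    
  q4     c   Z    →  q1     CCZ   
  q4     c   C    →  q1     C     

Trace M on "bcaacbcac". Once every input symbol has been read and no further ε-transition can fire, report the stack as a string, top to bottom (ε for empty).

CCZ

(q0, bcaacbcac, Z) ⊢ (q4, caacbcac, CZ) ⊢ (q1, aacbcac, CZ) ⊢ (q2, acbcac, CZ) ⊢ (q3, acbcac, Z) ⊢ (q0, cbcac, Z) ⊢ (q0, bcac, CZ) ⊢ (q2, cac, CCZ) ⊢ (q3, cac, CZ) ⊢ (q4, cac, CCZ) ⊢ (q1, ac, CCZ) ⊢ (q2, c, CCZ) ⊢ (q3, c, CZ) ⊢ (q4, c, CCZ) ⊢ (q1, ε, CCZ)
All input consumed in state q1 with stack CCZ.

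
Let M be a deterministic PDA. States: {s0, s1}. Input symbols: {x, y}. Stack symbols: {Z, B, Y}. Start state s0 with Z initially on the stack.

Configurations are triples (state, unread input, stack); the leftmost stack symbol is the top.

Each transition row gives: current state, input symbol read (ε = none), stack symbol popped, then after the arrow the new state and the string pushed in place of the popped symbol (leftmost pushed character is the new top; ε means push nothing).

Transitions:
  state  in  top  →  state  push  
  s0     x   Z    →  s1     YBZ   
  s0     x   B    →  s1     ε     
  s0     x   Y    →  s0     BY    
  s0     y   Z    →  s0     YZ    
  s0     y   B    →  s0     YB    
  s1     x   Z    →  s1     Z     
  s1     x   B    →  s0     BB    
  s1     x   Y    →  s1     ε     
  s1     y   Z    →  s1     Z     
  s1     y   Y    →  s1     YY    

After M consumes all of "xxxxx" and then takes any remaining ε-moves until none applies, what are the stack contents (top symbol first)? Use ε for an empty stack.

(s0, xxxxx, Z) ⊢ (s1, xxxx, YBZ) ⊢ (s1, xxx, BZ) ⊢ (s0, xx, BBZ) ⊢ (s1, x, BZ) ⊢ (s0, ε, BBZ)
All input consumed in state s0 with stack BBZ.

BBZ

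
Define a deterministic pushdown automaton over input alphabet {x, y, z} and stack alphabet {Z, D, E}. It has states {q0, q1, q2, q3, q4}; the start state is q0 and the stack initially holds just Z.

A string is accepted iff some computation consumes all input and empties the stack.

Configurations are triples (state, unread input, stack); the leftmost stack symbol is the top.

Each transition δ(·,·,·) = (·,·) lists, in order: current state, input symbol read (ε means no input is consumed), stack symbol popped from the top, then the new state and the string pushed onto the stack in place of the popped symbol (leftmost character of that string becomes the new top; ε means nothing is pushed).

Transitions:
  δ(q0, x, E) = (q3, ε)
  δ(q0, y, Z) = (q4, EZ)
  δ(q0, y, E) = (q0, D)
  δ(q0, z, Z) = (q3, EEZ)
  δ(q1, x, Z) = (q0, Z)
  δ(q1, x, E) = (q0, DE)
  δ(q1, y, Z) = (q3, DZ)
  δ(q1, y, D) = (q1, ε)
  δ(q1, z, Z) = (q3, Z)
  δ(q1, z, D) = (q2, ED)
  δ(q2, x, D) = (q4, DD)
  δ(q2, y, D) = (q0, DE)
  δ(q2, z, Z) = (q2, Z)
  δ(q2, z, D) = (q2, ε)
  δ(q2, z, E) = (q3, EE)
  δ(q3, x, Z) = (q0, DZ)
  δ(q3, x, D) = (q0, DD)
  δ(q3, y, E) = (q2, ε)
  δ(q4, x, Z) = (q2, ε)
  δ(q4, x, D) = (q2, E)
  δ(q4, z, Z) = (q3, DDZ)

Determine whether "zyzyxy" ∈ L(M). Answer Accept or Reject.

(q0, zyzyxy, Z)
  read z, top Z: go to q3, push EEZ → (q3, yzyxy, EEZ)
  read y, top E: go to q2, push ε → (q2, zyxy, EZ)
  read z, top E: go to q3, push EE → (q3, yxy, EEZ)
  read y, top E: go to q2, push ε → (q2, xy, EZ)
No transition applies at (q2, xy, EZ); input not fully consumed.

Reject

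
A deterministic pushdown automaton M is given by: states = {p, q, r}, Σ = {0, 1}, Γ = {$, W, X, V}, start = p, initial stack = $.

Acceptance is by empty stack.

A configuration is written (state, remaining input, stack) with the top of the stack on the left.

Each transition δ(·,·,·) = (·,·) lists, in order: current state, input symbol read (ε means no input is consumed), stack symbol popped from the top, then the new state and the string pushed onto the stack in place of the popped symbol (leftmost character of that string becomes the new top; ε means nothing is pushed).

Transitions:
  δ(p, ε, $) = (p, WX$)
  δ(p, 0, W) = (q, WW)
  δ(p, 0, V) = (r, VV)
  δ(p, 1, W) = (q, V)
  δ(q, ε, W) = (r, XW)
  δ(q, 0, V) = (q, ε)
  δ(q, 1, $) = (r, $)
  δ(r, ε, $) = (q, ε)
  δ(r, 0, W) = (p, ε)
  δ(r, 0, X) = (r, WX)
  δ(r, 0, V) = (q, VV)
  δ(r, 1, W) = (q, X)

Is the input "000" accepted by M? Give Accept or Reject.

Reject

(p, 000, $)
  ε-move, top $: go to p, push WX$ → (p, 000, WX$)
  read 0, top W: go to q, push WW → (q, 00, WWX$)
  ε-move, top W: go to r, push XW → (r, 00, XWWX$)
  read 0, top X: go to r, push WX → (r, 0, WXWWX$)
  read 0, top W: go to p, push ε → (p, ε, XWWX$)
All input consumed; stack is XWWX$, not empty, and no further ε-move applies.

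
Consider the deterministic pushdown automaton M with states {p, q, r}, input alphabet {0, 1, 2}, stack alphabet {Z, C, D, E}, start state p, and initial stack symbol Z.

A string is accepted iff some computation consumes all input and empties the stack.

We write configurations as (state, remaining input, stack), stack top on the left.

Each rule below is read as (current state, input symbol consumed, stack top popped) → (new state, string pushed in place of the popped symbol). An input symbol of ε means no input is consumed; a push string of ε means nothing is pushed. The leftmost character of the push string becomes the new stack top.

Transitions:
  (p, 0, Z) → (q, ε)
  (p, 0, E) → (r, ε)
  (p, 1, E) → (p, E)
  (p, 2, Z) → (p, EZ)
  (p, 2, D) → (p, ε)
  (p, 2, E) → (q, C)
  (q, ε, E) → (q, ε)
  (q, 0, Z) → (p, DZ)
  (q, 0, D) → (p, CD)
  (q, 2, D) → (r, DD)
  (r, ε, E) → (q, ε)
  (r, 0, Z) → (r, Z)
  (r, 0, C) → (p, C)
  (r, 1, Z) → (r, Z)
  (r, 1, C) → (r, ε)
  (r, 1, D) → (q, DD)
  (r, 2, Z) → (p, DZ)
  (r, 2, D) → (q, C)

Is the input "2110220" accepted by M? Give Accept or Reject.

(p, 2110220, Z)
  read 2, top Z: go to p, push EZ → (p, 110220, EZ)
  read 1, top E: go to p, push E → (p, 10220, EZ)
  read 1, top E: go to p, push E → (p, 0220, EZ)
  read 0, top E: go to r, push ε → (r, 220, Z)
  read 2, top Z: go to p, push DZ → (p, 20, DZ)
  read 2, top D: go to p, push ε → (p, 0, Z)
  read 0, top Z: go to q, push ε → (q, ε, ε)
All input consumed and the stack is empty.

Accept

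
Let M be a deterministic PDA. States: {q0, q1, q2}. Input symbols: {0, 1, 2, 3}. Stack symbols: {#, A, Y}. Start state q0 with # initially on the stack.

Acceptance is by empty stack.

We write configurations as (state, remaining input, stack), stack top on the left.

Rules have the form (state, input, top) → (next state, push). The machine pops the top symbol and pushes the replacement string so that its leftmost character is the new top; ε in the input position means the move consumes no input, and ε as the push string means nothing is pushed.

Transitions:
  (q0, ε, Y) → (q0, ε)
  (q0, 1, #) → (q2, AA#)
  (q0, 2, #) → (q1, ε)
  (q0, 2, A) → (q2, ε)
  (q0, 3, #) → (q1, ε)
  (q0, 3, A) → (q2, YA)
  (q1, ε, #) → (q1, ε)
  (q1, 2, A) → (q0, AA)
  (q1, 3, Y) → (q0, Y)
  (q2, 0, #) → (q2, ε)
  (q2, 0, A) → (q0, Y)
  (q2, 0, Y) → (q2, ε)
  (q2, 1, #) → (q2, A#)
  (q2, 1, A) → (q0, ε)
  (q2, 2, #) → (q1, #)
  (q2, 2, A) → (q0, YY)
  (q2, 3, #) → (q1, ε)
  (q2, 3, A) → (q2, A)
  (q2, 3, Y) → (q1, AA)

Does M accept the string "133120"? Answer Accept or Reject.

Accept

(q0, 133120, #)
  read 1, top #: go to q2, push AA# → (q2, 33120, AA#)
  read 3, top A: go to q2, push A → (q2, 3120, AA#)
  read 3, top A: go to q2, push A → (q2, 120, AA#)
  read 1, top A: go to q0, push ε → (q0, 20, A#)
  read 2, top A: go to q2, push ε → (q2, 0, #)
  read 0, top #: go to q2, push ε → (q2, ε, ε)
All input consumed and the stack is empty.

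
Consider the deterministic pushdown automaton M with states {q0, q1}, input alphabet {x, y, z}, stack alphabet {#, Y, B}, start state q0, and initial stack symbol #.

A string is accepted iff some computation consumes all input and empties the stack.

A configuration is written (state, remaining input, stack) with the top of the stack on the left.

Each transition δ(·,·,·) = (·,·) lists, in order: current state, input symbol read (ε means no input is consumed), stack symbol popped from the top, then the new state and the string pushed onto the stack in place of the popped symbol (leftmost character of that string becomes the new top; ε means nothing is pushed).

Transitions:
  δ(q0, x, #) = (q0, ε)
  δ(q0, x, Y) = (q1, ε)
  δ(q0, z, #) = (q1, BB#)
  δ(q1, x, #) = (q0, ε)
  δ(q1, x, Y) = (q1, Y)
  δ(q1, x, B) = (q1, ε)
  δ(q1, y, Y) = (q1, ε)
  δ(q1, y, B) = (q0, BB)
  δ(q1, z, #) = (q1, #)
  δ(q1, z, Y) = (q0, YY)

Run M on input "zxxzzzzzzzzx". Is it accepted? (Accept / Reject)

(q0, zxxzzzzzzzzx, #)
  read z, top #: go to q1, push BB# → (q1, xxzzzzzzzzx, BB#)
  read x, top B: go to q1, push ε → (q1, xzzzzzzzzx, B#)
  read x, top B: go to q1, push ε → (q1, zzzzzzzzx, #)
  read z, top #: go to q1, push # → (q1, zzzzzzzx, #)
  read z, top #: go to q1, push # → (q1, zzzzzzx, #)
  read z, top #: go to q1, push # → (q1, zzzzzx, #)
  read z, top #: go to q1, push # → (q1, zzzzx, #)
  read z, top #: go to q1, push # → (q1, zzzx, #)
  read z, top #: go to q1, push # → (q1, zzx, #)
  read z, top #: go to q1, push # → (q1, zx, #)
  read z, top #: go to q1, push # → (q1, x, #)
  read x, top #: go to q0, push ε → (q0, ε, ε)
All input consumed and the stack is empty.

Accept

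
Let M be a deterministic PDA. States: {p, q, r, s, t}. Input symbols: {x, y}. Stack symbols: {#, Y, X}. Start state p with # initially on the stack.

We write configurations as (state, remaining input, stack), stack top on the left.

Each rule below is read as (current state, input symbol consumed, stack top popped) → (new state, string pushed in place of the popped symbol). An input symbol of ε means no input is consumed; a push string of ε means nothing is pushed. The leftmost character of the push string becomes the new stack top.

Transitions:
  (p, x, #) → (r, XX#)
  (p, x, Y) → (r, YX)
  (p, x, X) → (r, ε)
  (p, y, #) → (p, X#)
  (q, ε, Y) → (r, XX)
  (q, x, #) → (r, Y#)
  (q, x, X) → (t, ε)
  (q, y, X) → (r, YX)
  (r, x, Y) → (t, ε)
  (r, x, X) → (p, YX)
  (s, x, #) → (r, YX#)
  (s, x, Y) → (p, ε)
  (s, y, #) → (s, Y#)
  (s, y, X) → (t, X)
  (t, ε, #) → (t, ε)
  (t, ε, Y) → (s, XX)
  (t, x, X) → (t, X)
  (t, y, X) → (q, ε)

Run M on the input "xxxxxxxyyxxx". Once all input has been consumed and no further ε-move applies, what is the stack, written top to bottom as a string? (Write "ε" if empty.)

XX#

(p, xxxxxxxyyxxx, #) ⊢ (r, xxxxxxyyxxx, XX#) ⊢ (p, xxxxxyyxxx, YXX#) ⊢ (r, xxxxyyxxx, YXXX#) ⊢ (t, xxxyyxxx, XXX#) ⊢ (t, xxyyxxx, XXX#) ⊢ (t, xyyxxx, XXX#) ⊢ (t, yyxxx, XXX#) ⊢ (q, yxxx, XX#) ⊢ (r, xxx, YXX#) ⊢ (t, xx, XX#) ⊢ (t, x, XX#) ⊢ (t, ε, XX#)
All input consumed in state t with stack XX#.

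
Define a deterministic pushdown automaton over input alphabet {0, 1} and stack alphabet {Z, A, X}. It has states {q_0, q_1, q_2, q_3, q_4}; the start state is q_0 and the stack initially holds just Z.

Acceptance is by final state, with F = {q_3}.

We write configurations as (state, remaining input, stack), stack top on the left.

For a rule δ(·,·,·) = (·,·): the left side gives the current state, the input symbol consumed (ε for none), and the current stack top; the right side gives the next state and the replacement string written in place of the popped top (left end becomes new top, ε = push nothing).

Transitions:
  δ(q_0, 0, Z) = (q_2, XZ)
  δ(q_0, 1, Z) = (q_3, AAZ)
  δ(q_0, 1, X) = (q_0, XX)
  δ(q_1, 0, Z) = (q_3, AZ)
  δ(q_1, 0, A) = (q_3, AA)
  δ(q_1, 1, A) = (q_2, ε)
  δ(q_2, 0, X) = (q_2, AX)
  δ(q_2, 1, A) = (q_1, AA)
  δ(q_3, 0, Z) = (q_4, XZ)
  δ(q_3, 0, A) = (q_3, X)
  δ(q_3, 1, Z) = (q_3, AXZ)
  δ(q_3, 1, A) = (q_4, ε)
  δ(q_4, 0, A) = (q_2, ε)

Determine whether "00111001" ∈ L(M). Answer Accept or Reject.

(q_0, 00111001, Z)
  read 0, top Z: go to q_2, push XZ → (q_2, 0111001, XZ)
  read 0, top X: go to q_2, push AX → (q_2, 111001, AXZ)
  read 1, top A: go to q_1, push AA → (q_1, 11001, AAXZ)
  read 1, top A: go to q_2, push ε → (q_2, 1001, AXZ)
  read 1, top A: go to q_1, push AA → (q_1, 001, AAXZ)
  read 0, top A: go to q_3, push AA → (q_3, 01, AAAXZ)
  read 0, top A: go to q_3, push X → (q_3, 1, XAAXZ)
No transition applies at (q_3, 1, XAAXZ); input not fully consumed.

Reject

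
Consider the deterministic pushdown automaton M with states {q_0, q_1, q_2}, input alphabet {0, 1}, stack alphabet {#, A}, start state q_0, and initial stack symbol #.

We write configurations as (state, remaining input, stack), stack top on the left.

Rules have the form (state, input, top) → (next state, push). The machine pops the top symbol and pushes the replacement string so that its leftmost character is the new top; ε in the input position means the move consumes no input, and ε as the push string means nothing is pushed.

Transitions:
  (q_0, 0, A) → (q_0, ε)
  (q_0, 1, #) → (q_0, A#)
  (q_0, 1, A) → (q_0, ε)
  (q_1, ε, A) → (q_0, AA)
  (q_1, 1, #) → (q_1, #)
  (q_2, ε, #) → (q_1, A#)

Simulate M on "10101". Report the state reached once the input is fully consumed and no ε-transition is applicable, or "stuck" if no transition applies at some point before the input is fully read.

(q_0, 10101, #)
  read 1, top #: go to q_0, push A# → (q_0, 0101, A#)
  read 0, top A: go to q_0, push ε → (q_0, 101, #)
  read 1, top #: go to q_0, push A# → (q_0, 01, A#)
  read 0, top A: go to q_0, push ε → (q_0, 1, #)
  read 1, top #: go to q_0, push A# → (q_0, ε, A#)
All input consumed; M is in state q_0.

q_0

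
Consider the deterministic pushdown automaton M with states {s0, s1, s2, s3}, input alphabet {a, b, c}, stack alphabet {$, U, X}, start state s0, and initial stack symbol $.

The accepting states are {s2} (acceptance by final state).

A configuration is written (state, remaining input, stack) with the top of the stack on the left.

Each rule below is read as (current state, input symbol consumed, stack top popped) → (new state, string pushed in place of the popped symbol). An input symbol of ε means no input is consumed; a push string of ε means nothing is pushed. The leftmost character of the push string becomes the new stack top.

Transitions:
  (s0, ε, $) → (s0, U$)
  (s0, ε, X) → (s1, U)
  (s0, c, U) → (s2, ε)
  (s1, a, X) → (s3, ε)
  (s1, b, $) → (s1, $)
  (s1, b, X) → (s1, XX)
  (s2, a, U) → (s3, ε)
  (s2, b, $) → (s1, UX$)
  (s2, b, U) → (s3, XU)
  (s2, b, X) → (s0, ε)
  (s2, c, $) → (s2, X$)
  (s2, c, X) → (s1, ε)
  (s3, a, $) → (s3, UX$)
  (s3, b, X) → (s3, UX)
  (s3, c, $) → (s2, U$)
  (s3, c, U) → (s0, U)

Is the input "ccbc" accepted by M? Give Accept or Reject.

Accept

(s0, ccbc, $) ⊢ (s0, ccbc, U$) ⊢ (s2, cbc, $) ⊢ (s2, bc, X$) ⊢ (s0, c, $) ⊢ (s0, c, U$) ⊢ (s2, ε, $)
All input consumed; state s2 ∈ F.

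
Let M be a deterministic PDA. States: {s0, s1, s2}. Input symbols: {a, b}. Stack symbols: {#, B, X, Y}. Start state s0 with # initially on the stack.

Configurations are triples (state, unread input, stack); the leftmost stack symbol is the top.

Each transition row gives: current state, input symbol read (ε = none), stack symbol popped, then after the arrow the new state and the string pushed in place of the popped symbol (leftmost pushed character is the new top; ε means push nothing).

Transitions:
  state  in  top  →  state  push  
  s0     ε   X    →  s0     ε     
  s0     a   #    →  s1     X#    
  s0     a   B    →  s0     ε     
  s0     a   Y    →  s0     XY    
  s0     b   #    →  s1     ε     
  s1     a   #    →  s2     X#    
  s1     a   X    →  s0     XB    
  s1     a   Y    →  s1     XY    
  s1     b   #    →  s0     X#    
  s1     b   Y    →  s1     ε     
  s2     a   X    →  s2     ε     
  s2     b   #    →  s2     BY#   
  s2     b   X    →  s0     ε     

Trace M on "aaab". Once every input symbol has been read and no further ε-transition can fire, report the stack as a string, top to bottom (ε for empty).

ε

(s0, aaab, #)
  read a, top #: go to s1, push X# → (s1, aab, X#)
  read a, top X: go to s0, push XB → (s0, ab, XB#)
  ε-move, top X: go to s0, push ε → (s0, ab, B#)
  read a, top B: go to s0, push ε → (s0, b, #)
  read b, top #: go to s1, push ε → (s1, ε, ε)
All input consumed in state s1 with stack ε.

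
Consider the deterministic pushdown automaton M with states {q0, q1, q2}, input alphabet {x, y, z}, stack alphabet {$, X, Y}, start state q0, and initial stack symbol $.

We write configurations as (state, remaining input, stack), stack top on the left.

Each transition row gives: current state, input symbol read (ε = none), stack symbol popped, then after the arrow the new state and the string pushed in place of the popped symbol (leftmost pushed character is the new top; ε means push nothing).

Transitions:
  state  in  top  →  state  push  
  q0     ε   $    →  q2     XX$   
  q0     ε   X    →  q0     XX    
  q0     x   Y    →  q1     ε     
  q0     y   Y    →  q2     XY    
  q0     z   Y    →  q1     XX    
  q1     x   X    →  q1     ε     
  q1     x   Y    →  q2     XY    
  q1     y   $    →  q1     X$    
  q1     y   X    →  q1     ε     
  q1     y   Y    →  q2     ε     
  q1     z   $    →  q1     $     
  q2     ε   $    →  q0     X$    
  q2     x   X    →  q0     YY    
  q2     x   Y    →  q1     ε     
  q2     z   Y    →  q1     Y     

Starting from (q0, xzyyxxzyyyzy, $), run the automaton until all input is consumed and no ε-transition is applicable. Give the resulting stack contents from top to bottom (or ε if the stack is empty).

(q0, xzyyxxzyyyzy, $) ⊢ (q2, xzyyxxzyyyzy, XX$) ⊢ (q0, zyyxxzyyyzy, YYX$) ⊢ (q1, yyxxzyyyzy, XXYX$) ⊢ (q1, yxxzyyyzy, XYX$) ⊢ (q1, xxzyyyzy, YX$) ⊢ (q2, xzyyyzy, XYX$) ⊢ (q0, zyyyzy, YYYX$) ⊢ (q1, yyyzy, XXYYX$) ⊢ (q1, yyzy, XYYX$) ⊢ (q1, yzy, YYX$) ⊢ (q2, zy, YX$) ⊢ (q1, y, YX$) ⊢ (q2, ε, X$)
All input consumed in state q2 with stack X$.

X$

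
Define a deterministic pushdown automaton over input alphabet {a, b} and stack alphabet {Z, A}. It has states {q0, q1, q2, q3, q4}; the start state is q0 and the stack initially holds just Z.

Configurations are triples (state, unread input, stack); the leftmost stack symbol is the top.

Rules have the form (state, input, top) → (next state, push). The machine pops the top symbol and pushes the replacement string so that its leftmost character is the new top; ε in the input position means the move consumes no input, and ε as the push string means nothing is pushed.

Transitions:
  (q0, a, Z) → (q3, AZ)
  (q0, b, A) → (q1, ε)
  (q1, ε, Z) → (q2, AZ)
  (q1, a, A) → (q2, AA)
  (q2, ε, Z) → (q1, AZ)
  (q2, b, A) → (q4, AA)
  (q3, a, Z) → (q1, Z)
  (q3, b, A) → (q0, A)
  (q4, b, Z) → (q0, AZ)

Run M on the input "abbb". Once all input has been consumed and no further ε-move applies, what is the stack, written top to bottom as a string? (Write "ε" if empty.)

(q0, abbb, Z)
  read a, top Z: go to q3, push AZ → (q3, bbb, AZ)
  read b, top A: go to q0, push A → (q0, bb, AZ)
  read b, top A: go to q1, push ε → (q1, b, Z)
  ε-move, top Z: go to q2, push AZ → (q2, b, AZ)
  read b, top A: go to q4, push AA → (q4, ε, AAZ)
All input consumed in state q4 with stack AAZ.

AAZ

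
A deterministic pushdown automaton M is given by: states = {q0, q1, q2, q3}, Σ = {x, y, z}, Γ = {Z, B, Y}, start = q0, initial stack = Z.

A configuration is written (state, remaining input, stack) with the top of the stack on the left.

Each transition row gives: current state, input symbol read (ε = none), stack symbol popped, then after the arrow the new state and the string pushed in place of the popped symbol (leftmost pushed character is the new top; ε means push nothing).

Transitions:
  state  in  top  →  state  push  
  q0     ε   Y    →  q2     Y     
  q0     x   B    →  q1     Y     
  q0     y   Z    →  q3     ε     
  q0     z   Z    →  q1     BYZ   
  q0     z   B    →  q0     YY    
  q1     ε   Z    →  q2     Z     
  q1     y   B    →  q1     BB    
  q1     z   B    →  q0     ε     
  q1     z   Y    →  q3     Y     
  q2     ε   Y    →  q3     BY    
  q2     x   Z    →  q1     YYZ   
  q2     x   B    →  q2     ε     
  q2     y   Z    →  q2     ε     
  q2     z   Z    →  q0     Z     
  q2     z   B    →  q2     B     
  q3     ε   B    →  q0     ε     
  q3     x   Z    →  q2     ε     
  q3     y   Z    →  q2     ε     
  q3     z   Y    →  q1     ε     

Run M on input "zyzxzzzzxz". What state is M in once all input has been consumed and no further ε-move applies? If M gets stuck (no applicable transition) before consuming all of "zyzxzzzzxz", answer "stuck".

(q0, zyzxzzzzxz, Z) ⊢ (q1, yzxzzzzxz, BYZ) ⊢ (q1, zxzzzzxz, BBYZ) ⊢ (q0, xzzzzxz, BYZ) ⊢ (q1, zzzzxz, YYZ) ⊢ (q3, zzzxz, YYZ) ⊢ (q1, zzxz, YZ) ⊢ (q3, zxz, YZ) ⊢ (q1, xz, Z) ⊢ (q2, xz, Z) ⊢ (q1, z, YYZ) ⊢ (q3, ε, YYZ)
All input consumed; M is in state q3.

q3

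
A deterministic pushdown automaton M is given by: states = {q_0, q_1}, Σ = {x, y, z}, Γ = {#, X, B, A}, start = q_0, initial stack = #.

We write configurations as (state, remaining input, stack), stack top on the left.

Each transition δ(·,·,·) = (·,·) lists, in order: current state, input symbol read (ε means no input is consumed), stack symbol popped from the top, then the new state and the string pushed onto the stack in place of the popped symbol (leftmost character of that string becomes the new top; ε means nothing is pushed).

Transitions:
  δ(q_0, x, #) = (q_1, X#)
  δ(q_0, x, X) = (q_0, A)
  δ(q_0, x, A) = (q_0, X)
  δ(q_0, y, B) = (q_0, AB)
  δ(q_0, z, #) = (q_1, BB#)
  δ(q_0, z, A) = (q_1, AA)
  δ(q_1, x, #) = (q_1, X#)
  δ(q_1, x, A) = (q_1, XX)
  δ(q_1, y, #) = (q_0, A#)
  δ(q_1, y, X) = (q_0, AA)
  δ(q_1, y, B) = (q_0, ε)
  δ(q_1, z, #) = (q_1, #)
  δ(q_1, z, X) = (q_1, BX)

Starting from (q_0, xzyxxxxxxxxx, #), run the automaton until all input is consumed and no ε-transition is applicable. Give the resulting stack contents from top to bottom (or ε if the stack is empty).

A#

(q_0, xzyxxxxxxxxx, #)
  read x, top #: go to q_1, push X# → (q_1, zyxxxxxxxxx, X#)
  read z, top X: go to q_1, push BX → (q_1, yxxxxxxxxx, BX#)
  read y, top B: go to q_0, push ε → (q_0, xxxxxxxxx, X#)
  read x, top X: go to q_0, push A → (q_0, xxxxxxxx, A#)
  read x, top A: go to q_0, push X → (q_0, xxxxxxx, X#)
  read x, top X: go to q_0, push A → (q_0, xxxxxx, A#)
  read x, top A: go to q_0, push X → (q_0, xxxxx, X#)
  read x, top X: go to q_0, push A → (q_0, xxxx, A#)
  read x, top A: go to q_0, push X → (q_0, xxx, X#)
  read x, top X: go to q_0, push A → (q_0, xx, A#)
  read x, top A: go to q_0, push X → (q_0, x, X#)
  read x, top X: go to q_0, push A → (q_0, ε, A#)
All input consumed in state q_0 with stack A#.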